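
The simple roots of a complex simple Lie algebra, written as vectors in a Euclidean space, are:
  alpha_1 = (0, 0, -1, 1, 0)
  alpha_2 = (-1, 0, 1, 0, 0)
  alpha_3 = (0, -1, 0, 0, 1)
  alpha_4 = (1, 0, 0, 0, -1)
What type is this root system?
A_4

Compute the Cartan integers a_ij = 2(alpha_i, alpha_j)/(alpha_j, alpha_j); the resulting 4x4 Cartan matrix is
[[2, -1, 0, 0], [-1, 2, 0, -1], [0, 0, 2, -1], [0, -1, -1, 2]].
All simple roots have the same length, so the diagram is simply laced. The associated Dynkin diagram is a chain of 4 nodes with single edges (A_4), so the type is A_4 (the algebra sl(5)).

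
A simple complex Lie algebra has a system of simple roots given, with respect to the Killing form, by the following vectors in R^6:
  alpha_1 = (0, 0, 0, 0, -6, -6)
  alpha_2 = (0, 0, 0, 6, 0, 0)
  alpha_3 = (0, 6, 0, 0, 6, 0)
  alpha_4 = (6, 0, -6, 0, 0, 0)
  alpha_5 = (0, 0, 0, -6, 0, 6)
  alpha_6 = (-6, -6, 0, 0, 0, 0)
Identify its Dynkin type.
Compute the Cartan integers a_ij = 2(alpha_i, alpha_j)/(alpha_j, alpha_j); the resulting 6x6 Cartan matrix is
[[2, 0, -1, 0, -1, 0], [0, 2, 0, 0, -1, 0], [-1, 0, 2, 0, 0, -1], [0, 0, 0, 2, 0, -1], [-1, -2, 0, 0, 2, 0], [0, 0, -1, -1, 0, 2]].
The roots have two lengths (squared-length ratio 2:1); the short ones are alpha_{2}. The associated Dynkin diagram is a chain of 6 nodes with a double edge at one end; the terminal node there is the unique short simple root (B_6), so the type is B_6 (the algebra so(13)).

B_6 (so(13))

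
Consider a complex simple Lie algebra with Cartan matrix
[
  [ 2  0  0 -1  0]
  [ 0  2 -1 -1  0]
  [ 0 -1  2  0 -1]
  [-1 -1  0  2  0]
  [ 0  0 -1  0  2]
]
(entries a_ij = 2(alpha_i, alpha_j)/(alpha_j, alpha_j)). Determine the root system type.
A_5

The matrix has rank 5 with 2's on the diagonal. Reading the off-diagonal entries as Dynkin edges (a single edge where a_ij = a_ji = -1; a double or triple edge where a_ij * a_ji = 2 or 3), the diagram is a chain of 5 nodes with single edges (A_5). One simple-root ordering that puts it in standard form is (alpha_5, alpha_3, alpha_2, alpha_4, alpha_1). So the algebra is type A_5, i.e. sl(6).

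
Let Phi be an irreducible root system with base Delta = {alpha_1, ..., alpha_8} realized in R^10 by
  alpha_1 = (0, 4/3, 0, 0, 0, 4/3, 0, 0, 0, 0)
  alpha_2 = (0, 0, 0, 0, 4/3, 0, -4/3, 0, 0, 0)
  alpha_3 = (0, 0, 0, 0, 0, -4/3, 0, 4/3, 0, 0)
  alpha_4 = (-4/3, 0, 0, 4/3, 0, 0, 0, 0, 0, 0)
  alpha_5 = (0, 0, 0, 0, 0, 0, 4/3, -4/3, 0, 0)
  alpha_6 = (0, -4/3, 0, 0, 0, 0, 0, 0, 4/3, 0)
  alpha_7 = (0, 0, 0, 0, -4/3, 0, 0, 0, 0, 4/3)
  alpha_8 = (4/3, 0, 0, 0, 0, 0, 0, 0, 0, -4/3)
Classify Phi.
Compute the Cartan integers a_ij = 2(alpha_i, alpha_j)/(alpha_j, alpha_j); the resulting 8x8 Cartan matrix is
[[2, 0, -1, 0, 0, -1, 0, 0], [0, 2, 0, 0, -1, 0, -1, 0], [-1, 0, 2, 0, -1, 0, 0, 0], [0, 0, 0, 2, 0, 0, 0, -1], [0, -1, -1, 0, 2, 0, 0, 0], [-1, 0, 0, 0, 0, 2, 0, 0], [0, -1, 0, 0, 0, 0, 2, -1], [0, 0, 0, -1, 0, 0, -1, 2]].
All simple roots have the same length, so the diagram is simply laced. The associated Dynkin diagram is a chain of 8 nodes with single edges (A_8), so the type is A_8 (the algebra sl(9)).

type A_8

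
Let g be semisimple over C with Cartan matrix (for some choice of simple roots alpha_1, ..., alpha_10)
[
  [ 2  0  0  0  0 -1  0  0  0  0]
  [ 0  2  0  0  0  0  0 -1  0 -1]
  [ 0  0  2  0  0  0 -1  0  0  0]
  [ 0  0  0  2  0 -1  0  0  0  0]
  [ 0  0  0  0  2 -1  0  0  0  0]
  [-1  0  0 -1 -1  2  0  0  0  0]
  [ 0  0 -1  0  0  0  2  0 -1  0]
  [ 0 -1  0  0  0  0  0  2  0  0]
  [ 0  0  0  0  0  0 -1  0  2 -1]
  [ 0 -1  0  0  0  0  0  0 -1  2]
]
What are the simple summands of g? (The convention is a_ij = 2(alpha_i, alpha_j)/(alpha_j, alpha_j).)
A6 ⊕ D4

The diagram associated to this matrix has two connected components: the simple roots {alpha_2, alpha_3, alpha_7, alpha_8, alpha_9, alpha_10} form a chain of 6 nodes with single edges (A_6), and {alpha_1, alpha_4, alpha_5, alpha_6} form a chain of 2 nodes with a fork of two nodes at one end (D_4). A semisimple Lie algebra decomposes uniquely as the direct sum of simple ideals, one per connected component of its Dynkin diagram, so g ≅ A_6 ⊕ D_4 (dimension 48 + 28 = 76).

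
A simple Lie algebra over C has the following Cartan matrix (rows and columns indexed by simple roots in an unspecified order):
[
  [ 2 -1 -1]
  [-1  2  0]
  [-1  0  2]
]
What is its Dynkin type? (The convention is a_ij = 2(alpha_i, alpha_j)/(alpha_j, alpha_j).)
A_3

The matrix has rank 3 with 2's on the diagonal. Reading the off-diagonal entries as Dynkin edges (a single edge where a_ij = a_ji = -1; a double or triple edge where a_ij * a_ji = 2 or 3), the diagram is a chain of 3 nodes with single edges (A_3). One simple-root ordering that puts it in standard form is (alpha_2, alpha_1, alpha_3). So the algebra is type A_3, i.e. sl(4).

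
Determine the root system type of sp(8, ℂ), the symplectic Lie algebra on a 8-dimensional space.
C4

This is sp(8), which has dimension 8(8+1)/2 = 36 and rank 8/2 = 4. In the classification of classical Lie algebras, the symplectic algebra sp(2n) has type C_n; here n = 4, so the Dynkin diagram is a chain of 4 nodes with a double edge at one end; the terminal node there is the unique long simple root (C_4). Hence the type is C_4.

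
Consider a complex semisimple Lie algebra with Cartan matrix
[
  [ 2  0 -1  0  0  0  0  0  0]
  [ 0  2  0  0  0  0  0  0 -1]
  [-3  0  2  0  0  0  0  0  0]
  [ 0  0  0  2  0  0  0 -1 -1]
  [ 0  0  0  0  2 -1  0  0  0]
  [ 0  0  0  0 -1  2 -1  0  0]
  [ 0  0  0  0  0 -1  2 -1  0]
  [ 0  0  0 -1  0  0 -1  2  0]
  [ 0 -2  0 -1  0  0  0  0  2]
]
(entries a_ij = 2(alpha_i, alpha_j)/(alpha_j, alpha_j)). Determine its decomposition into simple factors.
The diagram associated to this matrix has two connected components: the simple roots {alpha_2, alpha_4, alpha_5, alpha_6, alpha_7, alpha_8, alpha_9} form a chain of 7 nodes with a double edge at one end; the terminal node there is the unique short simple root (B_7), and {alpha_1, alpha_3} form two nodes joined by a triple edge (G_2). A semisimple Lie algebra decomposes uniquely as the direct sum of simple ideals, one per connected component of its Dynkin diagram, so g ≅ B_7 ⊕ G_2 (dimension 105 + 14 = 119).

B_7 + G_2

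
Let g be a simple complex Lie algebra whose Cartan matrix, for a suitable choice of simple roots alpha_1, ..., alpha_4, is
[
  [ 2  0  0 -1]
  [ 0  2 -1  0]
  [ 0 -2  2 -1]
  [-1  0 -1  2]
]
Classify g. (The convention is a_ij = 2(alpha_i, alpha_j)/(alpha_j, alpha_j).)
The matrix has rank 4 with 2's on the diagonal. Reading the off-diagonal entries as Dynkin edges (a single edge where a_ij = a_ji = -1; a double or triple edge where a_ij * a_ji = 2 or 3), the diagram is a chain of 4 nodes with a double edge at one end; the terminal node there is the unique short simple root (B_4). One simple-root ordering that puts it in standard form is (alpha_1, alpha_4, alpha_3, alpha_2). So the algebra is type B_4, i.e. so(9).

B4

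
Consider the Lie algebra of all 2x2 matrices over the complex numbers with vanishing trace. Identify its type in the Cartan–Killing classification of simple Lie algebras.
This is sl(2), which has dimension 2^2 - 1 = 3 and rank 2 - 1 = 1 (a Cartan subalgebra is the diagonal traceless matrices). In the classification of classical Lie algebras, the special linear algebra sl(n+1) has type A_n; here n = 1, so the Dynkin diagram is a chain of 1 nodes with single edges (A_1). Hence the type is A_1.

A_1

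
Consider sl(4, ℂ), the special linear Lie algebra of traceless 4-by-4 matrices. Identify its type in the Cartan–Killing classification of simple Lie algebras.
This is sl(4), which has dimension 4^2 - 1 = 15 and rank 4 - 1 = 3 (a Cartan subalgebra is the diagonal traceless matrices). In the classification of classical Lie algebras, the special linear algebra sl(n+1) has type A_n; here n = 3, so the Dynkin diagram is a chain of 3 nodes with single edges (A_3). Hence the type is A_3.

type A_3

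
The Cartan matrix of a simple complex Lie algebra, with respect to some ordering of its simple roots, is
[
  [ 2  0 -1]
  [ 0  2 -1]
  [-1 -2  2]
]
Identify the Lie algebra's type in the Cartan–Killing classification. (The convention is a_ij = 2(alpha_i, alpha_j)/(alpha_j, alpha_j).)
B_3

The matrix has rank 3 with 2's on the diagonal. Reading the off-diagonal entries as Dynkin edges (a single edge where a_ij = a_ji = -1; a double or triple edge where a_ij * a_ji = 2 or 3), the diagram is a chain of 3 nodes with a double edge at one end; the terminal node there is the unique short simple root (B_3). One simple-root ordering that puts it in standard form is (alpha_1, alpha_3, alpha_2). So the algebra is type B_3, i.e. so(7).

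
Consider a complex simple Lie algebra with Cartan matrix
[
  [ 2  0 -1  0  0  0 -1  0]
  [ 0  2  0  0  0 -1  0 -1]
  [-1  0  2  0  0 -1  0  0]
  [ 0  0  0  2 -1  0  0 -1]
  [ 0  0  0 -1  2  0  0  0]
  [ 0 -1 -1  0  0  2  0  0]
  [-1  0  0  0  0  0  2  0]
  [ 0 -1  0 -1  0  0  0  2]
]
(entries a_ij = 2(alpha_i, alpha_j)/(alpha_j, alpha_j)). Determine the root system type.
A8

The matrix has rank 8 with 2's on the diagonal. Reading the off-diagonal entries as Dynkin edges (a single edge where a_ij = a_ji = -1; a double or triple edge where a_ij * a_ji = 2 or 3), the diagram is a chain of 8 nodes with single edges (A_8). One simple-root ordering that puts it in standard form is (alpha_5, alpha_4, alpha_8, alpha_2, alpha_6, alpha_3, alpha_1, alpha_7). So the algebra is type A_8, i.e. sl(9).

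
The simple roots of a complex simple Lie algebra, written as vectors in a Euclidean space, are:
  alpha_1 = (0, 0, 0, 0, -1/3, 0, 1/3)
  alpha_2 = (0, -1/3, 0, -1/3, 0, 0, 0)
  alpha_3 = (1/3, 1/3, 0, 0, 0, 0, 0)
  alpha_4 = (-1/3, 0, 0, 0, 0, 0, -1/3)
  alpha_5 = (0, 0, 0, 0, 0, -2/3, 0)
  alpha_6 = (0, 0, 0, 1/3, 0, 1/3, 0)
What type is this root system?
C6

Compute the Cartan integers a_ij = 2(alpha_i, alpha_j)/(alpha_j, alpha_j); the resulting 6x6 Cartan matrix is
[[2, 0, 0, -1, 0, 0], [0, 2, -1, 0, 0, -1], [0, -1, 2, -1, 0, 0], [-1, 0, -1, 2, 0, 0], [0, 0, 0, 0, 2, -2], [0, -1, 0, 0, -1, 2]].
The roots have two lengths (squared-length ratio 2:1); the short ones are alpha_{1,2,3,4,6}. The associated Dynkin diagram is a chain of 6 nodes with a double edge at one end; the terminal node there is the unique long simple root (C_6), so the type is C_6 (the algebra sp(12)).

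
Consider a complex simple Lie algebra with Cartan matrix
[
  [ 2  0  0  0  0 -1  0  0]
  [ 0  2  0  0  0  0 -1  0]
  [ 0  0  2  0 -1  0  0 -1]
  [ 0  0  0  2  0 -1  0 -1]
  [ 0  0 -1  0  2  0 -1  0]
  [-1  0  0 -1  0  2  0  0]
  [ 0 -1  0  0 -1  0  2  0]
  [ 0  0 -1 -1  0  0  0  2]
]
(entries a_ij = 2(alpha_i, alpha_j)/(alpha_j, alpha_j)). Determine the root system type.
The matrix has rank 8 with 2's on the diagonal. Reading the off-diagonal entries as Dynkin edges (a single edge where a_ij = a_ji = -1; a double or triple edge where a_ij * a_ji = 2 or 3), the diagram is a chain of 8 nodes with single edges (A_8). One simple-root ordering that puts it in standard form is (alpha_2, alpha_7, alpha_5, alpha_3, alpha_8, alpha_4, alpha_6, alpha_1). So the algebra is type A_8, i.e. sl(9).

A8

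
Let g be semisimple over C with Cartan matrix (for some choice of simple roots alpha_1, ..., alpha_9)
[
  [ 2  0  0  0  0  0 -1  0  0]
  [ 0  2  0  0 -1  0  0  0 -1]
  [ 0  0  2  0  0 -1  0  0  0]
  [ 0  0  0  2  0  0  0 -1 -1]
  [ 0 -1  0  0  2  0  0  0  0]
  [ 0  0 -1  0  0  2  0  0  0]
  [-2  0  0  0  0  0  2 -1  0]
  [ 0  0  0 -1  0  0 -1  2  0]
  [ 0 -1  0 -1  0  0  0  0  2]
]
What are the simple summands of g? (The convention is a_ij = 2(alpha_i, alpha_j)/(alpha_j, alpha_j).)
The diagram associated to this matrix has two connected components: the simple roots {alpha_3, alpha_6} form a chain of 2 nodes with single edges (A_2), and {alpha_1, alpha_2, alpha_4, alpha_5, alpha_7, alpha_8, alpha_9} form a chain of 7 nodes with a double edge at one end; the terminal node there is the unique short simple root (B_7). A semisimple Lie algebra decomposes uniquely as the direct sum of simple ideals, one per connected component of its Dynkin diagram, so g ≅ A_2 ⊕ B_7 (dimension 8 + 105 = 113).

type A_2 ⊕ type B_7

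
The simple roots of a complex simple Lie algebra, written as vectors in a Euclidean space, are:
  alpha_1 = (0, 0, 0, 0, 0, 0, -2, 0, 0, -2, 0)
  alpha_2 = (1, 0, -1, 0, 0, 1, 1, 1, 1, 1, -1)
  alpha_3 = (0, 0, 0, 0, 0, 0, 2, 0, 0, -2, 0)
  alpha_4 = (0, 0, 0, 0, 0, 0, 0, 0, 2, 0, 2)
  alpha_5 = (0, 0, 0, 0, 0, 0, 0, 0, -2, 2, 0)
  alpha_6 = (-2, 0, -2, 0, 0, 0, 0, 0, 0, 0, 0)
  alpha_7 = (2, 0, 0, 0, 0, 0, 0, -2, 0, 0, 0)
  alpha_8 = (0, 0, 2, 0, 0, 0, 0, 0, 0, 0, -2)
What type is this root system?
E8

Compute the Cartan integers a_ij = 2(alpha_i, alpha_j)/(alpha_j, alpha_j); the resulting 8x8 Cartan matrix is
[[2, -1, 0, 0, -1, 0, 0, 0], [-1, 2, 0, 0, 0, 0, 0, 0], [0, 0, 2, 0, -1, 0, 0, 0], [0, 0, 0, 2, -1, 0, 0, -1], [-1, 0, -1, -1, 2, 0, 0, 0], [0, 0, 0, 0, 0, 2, -1, -1], [0, 0, 0, 0, 0, -1, 2, 0], [0, 0, 0, -1, 0, -1, 0, 2]].
All simple roots have the same length, so the diagram is simply laced. The associated Dynkin diagram is a chain of 7 nodes with one extra node attached to the third node from one end (E_8), so the type is E_8.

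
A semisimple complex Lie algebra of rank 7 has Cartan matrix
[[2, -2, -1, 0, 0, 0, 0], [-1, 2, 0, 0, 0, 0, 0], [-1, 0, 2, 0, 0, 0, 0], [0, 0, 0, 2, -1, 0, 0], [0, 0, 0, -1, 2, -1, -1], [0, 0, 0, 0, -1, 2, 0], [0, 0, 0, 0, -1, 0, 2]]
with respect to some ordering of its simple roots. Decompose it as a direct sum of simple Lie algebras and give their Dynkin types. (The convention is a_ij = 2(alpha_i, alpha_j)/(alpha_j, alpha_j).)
B_3 (so(7)) + D_4 (so(8))

The diagram associated to this matrix has two connected components: the simple roots {alpha_1, alpha_2, alpha_3} form a chain of 3 nodes with a double edge at one end; the terminal node there is the unique short simple root (B_3), and {alpha_4, alpha_5, alpha_6, alpha_7} form a chain of 2 nodes with a fork of two nodes at one end (D_4). A semisimple Lie algebra decomposes uniquely as the direct sum of simple ideals, one per connected component of its Dynkin diagram, so g ≅ B_3 ⊕ D_4 (dimension 21 + 28 = 49).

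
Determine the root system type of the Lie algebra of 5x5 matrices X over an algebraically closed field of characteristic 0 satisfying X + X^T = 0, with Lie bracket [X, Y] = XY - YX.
This is so(5) with 5 odd, which has dimension 5(5-1)/2 = 10 and rank (5-1)/2 = 2. In the classification of classical Lie algebras, the orthogonal algebra so(2n+1) in an odd number of variables has type B_n; here n = 2, so the Dynkin diagram is a chain of 2 nodes with a double edge at one end; the terminal node there is the unique short simple root (B_2). Hence the type is B_2.

type B_2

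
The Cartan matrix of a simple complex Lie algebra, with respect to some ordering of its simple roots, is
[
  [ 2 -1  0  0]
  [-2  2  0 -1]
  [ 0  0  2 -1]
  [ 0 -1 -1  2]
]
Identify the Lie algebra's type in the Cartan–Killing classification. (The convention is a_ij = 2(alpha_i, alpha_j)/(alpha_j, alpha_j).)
The matrix has rank 4 with 2's on the diagonal. Reading the off-diagonal entries as Dynkin edges (a single edge where a_ij = a_ji = -1; a double or triple edge where a_ij * a_ji = 2 or 3), the diagram is a chain of 4 nodes with a double edge at one end; the terminal node there is the unique short simple root (B_4). One simple-root ordering that puts it in standard form is (alpha_3, alpha_4, alpha_2, alpha_1). So the algebra is type B_4, i.e. so(9).

B_4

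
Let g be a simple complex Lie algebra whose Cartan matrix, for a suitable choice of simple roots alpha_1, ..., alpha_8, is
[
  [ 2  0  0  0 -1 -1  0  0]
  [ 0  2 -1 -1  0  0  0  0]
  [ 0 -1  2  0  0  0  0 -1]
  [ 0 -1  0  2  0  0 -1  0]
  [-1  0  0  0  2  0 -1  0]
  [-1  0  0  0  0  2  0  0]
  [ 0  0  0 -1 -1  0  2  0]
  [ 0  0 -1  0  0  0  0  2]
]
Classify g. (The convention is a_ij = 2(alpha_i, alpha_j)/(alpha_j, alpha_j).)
The matrix has rank 8 with 2's on the diagonal. Reading the off-diagonal entries as Dynkin edges (a single edge where a_ij = a_ji = -1; a double or triple edge where a_ij * a_ji = 2 or 3), the diagram is a chain of 8 nodes with single edges (A_8). One simple-root ordering that puts it in standard form is (alpha_8, alpha_3, alpha_2, alpha_4, alpha_7, alpha_5, alpha_1, alpha_6). So the algebra is type A_8, i.e. sl(9).

A_8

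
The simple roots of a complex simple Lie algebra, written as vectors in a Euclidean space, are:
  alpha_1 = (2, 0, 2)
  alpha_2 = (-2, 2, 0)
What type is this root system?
Compute the Cartan integers a_ij = 2(alpha_i, alpha_j)/(alpha_j, alpha_j); the resulting 2x2 Cartan matrix is
[[2, -1], [-1, 2]].
All simple roots have the same length, so the diagram is simply laced. The associated Dynkin diagram is a chain of 2 nodes with single edges (A_2), so the type is A_2 (the algebra sl(3)).

type A_2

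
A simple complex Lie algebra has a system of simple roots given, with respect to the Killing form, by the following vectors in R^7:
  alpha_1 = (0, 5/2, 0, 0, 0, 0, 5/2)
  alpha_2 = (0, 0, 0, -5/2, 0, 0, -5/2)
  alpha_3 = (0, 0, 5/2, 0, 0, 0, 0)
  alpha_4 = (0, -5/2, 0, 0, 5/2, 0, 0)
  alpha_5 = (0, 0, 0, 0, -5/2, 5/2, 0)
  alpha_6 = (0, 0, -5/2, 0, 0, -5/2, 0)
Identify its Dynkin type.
B_6

Compute the Cartan integers a_ij = 2(alpha_i, alpha_j)/(alpha_j, alpha_j); the resulting 6x6 Cartan matrix is
[[2, -1, 0, -1, 0, 0], [-1, 2, 0, 0, 0, 0], [0, 0, 2, 0, 0, -1], [-1, 0, 0, 2, -1, 0], [0, 0, 0, -1, 2, -1], [0, 0, -2, 0, -1, 2]].
The roots have two lengths (squared-length ratio 2:1); the short ones are alpha_{3}. The associated Dynkin diagram is a chain of 6 nodes with a double edge at one end; the terminal node there is the unique short simple root (B_6), so the type is B_6 (the algebra so(13)).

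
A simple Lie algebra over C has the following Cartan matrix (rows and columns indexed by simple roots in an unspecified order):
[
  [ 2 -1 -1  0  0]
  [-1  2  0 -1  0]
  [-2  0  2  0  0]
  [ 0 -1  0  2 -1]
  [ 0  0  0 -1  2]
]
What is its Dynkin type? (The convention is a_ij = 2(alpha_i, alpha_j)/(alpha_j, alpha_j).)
The matrix has rank 5 with 2's on the diagonal. Reading the off-diagonal entries as Dynkin edges (a single edge where a_ij = a_ji = -1; a double or triple edge where a_ij * a_ji = 2 or 3), the diagram is a chain of 5 nodes with a double edge at one end; the terminal node there is the unique long simple root (C_5). One simple-root ordering that puts it in standard form is (alpha_5, alpha_4, alpha_2, alpha_1, alpha_3). So the algebra is type C_5, i.e. sp(10).

C5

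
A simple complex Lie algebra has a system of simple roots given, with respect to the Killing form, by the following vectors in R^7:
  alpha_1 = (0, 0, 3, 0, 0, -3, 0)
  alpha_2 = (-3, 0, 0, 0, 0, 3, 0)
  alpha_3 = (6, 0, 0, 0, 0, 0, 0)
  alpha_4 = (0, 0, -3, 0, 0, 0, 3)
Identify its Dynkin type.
C_4 (sp(8))

Compute the Cartan integers a_ij = 2(alpha_i, alpha_j)/(alpha_j, alpha_j); the resulting 4x4 Cartan matrix is
[[2, -1, 0, -1], [-1, 2, -1, 0], [0, -2, 2, 0], [-1, 0, 0, 2]].
The roots have two lengths (squared-length ratio 2:1); the short ones are alpha_{1,2,4}. The associated Dynkin diagram is a chain of 4 nodes with a double edge at one end; the terminal node there is the unique long simple root (C_4), so the type is C_4 (the algebra sp(8)).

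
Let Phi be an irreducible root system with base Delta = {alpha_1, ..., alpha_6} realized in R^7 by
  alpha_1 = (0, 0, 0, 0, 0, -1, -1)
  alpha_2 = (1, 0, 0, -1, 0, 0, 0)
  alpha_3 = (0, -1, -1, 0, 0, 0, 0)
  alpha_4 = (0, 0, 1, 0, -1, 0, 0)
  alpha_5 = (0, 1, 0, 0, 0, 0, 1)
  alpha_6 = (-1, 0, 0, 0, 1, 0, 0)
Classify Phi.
A6

Compute the Cartan integers a_ij = 2(alpha_i, alpha_j)/(alpha_j, alpha_j); the resulting 6x6 Cartan matrix is
[[2, 0, 0, 0, -1, 0], [0, 2, 0, 0, 0, -1], [0, 0, 2, -1, -1, 0], [0, 0, -1, 2, 0, -1], [-1, 0, -1, 0, 2, 0], [0, -1, 0, -1, 0, 2]].
All simple roots have the same length, so the diagram is simply laced. The associated Dynkin diagram is a chain of 6 nodes with single edges (A_6), so the type is A_6 (the algebra sl(7)).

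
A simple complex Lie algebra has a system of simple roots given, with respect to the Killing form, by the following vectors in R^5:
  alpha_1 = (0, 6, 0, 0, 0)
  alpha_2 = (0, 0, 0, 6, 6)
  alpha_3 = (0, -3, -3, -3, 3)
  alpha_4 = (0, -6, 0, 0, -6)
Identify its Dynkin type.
F_4

Compute the Cartan integers a_ij = 2(alpha_i, alpha_j)/(alpha_j, alpha_j); the resulting 4x4 Cartan matrix is
[[2, 0, -1, -1], [0, 2, 0, -1], [-1, 0, 2, 0], [-2, -1, 0, 2]].
The roots have two lengths (squared-length ratio 2:1); the short ones are alpha_{1,3}. The associated Dynkin diagram is a chain of 4 nodes with a double edge between the middle two (F_4), so the type is F_4.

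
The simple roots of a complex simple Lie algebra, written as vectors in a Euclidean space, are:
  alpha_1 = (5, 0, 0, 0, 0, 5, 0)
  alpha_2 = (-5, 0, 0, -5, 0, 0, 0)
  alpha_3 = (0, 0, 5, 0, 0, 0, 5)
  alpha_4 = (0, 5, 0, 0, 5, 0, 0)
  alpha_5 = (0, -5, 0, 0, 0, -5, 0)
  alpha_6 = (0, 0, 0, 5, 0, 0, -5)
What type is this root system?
type A_6

Compute the Cartan integers a_ij = 2(alpha_i, alpha_j)/(alpha_j, alpha_j); the resulting 6x6 Cartan matrix is
[[2, -1, 0, 0, -1, 0], [-1, 2, 0, 0, 0, -1], [0, 0, 2, 0, 0, -1], [0, 0, 0, 2, -1, 0], [-1, 0, 0, -1, 2, 0], [0, -1, -1, 0, 0, 2]].
All simple roots have the same length, so the diagram is simply laced. The associated Dynkin diagram is a chain of 6 nodes with single edges (A_6), so the type is A_6 (the algebra sl(7)).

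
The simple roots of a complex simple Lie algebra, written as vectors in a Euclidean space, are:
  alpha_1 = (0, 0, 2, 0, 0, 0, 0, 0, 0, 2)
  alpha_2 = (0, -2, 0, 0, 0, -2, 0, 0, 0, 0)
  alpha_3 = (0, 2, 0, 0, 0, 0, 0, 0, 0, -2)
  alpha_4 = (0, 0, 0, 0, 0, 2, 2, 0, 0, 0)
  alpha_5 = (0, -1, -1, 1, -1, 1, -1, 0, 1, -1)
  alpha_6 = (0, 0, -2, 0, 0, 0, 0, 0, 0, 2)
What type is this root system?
Compute the Cartan integers a_ij = 2(alpha_i, alpha_j)/(alpha_j, alpha_j); the resulting 6x6 Cartan matrix is
[[2, 0, -1, 0, -1, 0], [0, 2, -1, -1, 0, 0], [-1, -1, 2, 0, 0, -1], [0, -1, 0, 2, 0, 0], [-1, 0, 0, 0, 2, 0], [0, 0, -1, 0, 0, 2]].
All simple roots have the same length, so the diagram is simply laced. The associated Dynkin diagram is a chain of 5 nodes with one extra node attached to the third node from one end (E_6), so the type is E_6.

E_6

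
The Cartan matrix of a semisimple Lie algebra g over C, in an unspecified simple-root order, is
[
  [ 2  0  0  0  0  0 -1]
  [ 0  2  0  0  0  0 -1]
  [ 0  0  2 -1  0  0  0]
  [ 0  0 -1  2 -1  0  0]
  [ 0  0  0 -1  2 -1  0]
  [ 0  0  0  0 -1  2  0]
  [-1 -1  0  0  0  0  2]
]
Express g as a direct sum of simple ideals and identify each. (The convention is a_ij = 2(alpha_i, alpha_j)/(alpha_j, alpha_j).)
A_3 + A_4

The diagram associated to this matrix has two connected components: the simple roots {alpha_1, alpha_2, alpha_7} form a chain of 3 nodes with single edges (A_3), and {alpha_3, alpha_4, alpha_5, alpha_6} form a chain of 4 nodes with single edges (A_4). A semisimple Lie algebra decomposes uniquely as the direct sum of simple ideals, one per connected component of its Dynkin diagram, so g ≅ A_3 ⊕ A_4 (dimension 15 + 24 = 39).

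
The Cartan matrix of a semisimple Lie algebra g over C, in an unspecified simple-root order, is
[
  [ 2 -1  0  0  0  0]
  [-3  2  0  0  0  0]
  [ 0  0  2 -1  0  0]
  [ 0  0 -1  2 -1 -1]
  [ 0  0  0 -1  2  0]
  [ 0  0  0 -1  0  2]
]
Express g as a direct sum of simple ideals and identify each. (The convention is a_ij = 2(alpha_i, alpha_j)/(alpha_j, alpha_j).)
The diagram associated to this matrix has two connected components: the simple roots {alpha_3, alpha_4, alpha_5, alpha_6} form a chain of 2 nodes with a fork of two nodes at one end (D_4), and {alpha_1, alpha_2} form two nodes joined by a triple edge (G_2). A semisimple Lie algebra decomposes uniquely as the direct sum of simple ideals, one per connected component of its Dynkin diagram, so g ≅ D_4 ⊕ G_2 (dimension 28 + 14 = 42).

type D_4 ⊕ type G_2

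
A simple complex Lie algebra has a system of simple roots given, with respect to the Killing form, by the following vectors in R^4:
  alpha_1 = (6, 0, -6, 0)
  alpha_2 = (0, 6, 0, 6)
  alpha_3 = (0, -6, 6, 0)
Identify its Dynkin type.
Compute the Cartan integers a_ij = 2(alpha_i, alpha_j)/(alpha_j, alpha_j); the resulting 3x3 Cartan matrix is
[[2, 0, -1], [0, 2, -1], [-1, -1, 2]].
All simple roots have the same length, so the diagram is simply laced. The associated Dynkin diagram is a chain of 3 nodes with single edges (A_3), so the type is A_3 (the algebra sl(4)).

type A_3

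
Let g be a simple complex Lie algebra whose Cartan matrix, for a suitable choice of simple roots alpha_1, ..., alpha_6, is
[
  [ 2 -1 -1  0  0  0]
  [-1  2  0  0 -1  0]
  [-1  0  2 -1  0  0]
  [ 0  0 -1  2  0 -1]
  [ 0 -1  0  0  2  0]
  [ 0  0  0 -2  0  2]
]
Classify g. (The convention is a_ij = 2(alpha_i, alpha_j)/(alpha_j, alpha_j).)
C6

The matrix has rank 6 with 2's on the diagonal. Reading the off-diagonal entries as Dynkin edges (a single edge where a_ij = a_ji = -1; a double or triple edge where a_ij * a_ji = 2 or 3), the diagram is a chain of 6 nodes with a double edge at one end; the terminal node there is the unique long simple root (C_6). One simple-root ordering that puts it in standard form is (alpha_5, alpha_2, alpha_1, alpha_3, alpha_4, alpha_6). So the algebra is type C_6, i.e. sp(12).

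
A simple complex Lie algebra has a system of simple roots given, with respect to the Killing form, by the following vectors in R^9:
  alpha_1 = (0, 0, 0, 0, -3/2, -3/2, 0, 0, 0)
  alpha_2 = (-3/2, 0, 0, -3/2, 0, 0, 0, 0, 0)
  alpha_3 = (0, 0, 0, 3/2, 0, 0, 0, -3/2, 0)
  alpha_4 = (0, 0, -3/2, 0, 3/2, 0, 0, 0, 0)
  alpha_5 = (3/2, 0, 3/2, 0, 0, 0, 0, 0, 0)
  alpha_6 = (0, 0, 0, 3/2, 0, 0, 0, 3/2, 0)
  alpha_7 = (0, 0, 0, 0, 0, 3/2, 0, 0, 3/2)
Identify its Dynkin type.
Compute the Cartan integers a_ij = 2(alpha_i, alpha_j)/(alpha_j, alpha_j); the resulting 7x7 Cartan matrix is
[[2, 0, 0, -1, 0, 0, -1], [0, 2, -1, 0, -1, -1, 0], [0, -1, 2, 0, 0, 0, 0], [-1, 0, 0, 2, -1, 0, 0], [0, -1, 0, -1, 2, 0, 0], [0, -1, 0, 0, 0, 2, 0], [-1, 0, 0, 0, 0, 0, 2]].
All simple roots have the same length, so the diagram is simply laced. The associated Dynkin diagram is a chain of 5 nodes with a fork of two nodes at one end (D_7), so the type is D_7 (the algebra so(14)).

D_7 (so(14))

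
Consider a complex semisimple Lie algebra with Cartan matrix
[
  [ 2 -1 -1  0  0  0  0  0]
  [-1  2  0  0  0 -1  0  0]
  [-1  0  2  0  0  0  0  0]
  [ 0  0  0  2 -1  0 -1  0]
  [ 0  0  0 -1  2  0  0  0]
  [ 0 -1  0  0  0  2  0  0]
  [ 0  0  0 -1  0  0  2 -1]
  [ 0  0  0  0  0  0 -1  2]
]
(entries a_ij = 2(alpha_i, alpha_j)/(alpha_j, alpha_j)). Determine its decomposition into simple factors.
type A_4 + type A_4

The diagram associated to this matrix has two connected components: the simple roots {alpha_1, alpha_2, alpha_3, alpha_6} form a chain of 4 nodes with single edges (A_4), and {alpha_4, alpha_5, alpha_7, alpha_8} form a chain of 4 nodes with single edges (A_4). A semisimple Lie algebra decomposes uniquely as the direct sum of simple ideals, one per connected component of its Dynkin diagram, so g ≅ A_4 ⊕ A_4 (dimension 24 + 24 = 48).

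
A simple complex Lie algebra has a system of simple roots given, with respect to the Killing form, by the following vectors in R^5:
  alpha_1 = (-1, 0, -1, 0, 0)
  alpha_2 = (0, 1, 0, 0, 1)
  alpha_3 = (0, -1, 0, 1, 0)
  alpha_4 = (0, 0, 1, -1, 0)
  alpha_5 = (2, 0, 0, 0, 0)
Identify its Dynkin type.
Compute the Cartan integers a_ij = 2(alpha_i, alpha_j)/(alpha_j, alpha_j); the resulting 5x5 Cartan matrix is
[[2, 0, 0, -1, -1], [0, 2, -1, 0, 0], [0, -1, 2, -1, 0], [-1, 0, -1, 2, 0], [-2, 0, 0, 0, 2]].
The roots have two lengths (squared-length ratio 2:1); the short ones are alpha_{1,2,3,4}. The associated Dynkin diagram is a chain of 5 nodes with a double edge at one end; the terminal node there is the unique long simple root (C_5), so the type is C_5 (the algebra sp(10)).

C5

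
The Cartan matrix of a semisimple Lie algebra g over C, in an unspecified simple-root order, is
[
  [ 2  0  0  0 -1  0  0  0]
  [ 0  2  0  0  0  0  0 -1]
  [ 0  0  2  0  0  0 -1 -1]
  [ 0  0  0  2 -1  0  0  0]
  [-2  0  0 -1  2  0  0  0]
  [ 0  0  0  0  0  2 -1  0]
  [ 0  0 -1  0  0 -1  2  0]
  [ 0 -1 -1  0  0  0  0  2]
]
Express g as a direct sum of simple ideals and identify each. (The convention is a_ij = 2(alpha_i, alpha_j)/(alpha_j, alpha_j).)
The diagram associated to this matrix has two connected components: the simple roots {alpha_2, alpha_3, alpha_6, alpha_7, alpha_8} form a chain of 5 nodes with single edges (A_5), and {alpha_1, alpha_4, alpha_5} form a chain of 3 nodes with a double edge at one end; the terminal node there is the unique short simple root (B_3). A semisimple Lie algebra decomposes uniquely as the direct sum of simple ideals, one per connected component of its Dynkin diagram, so g ≅ A_5 ⊕ B_3 (dimension 35 + 21 = 56).

A_5 (sl(6)) + B_3 (so(7))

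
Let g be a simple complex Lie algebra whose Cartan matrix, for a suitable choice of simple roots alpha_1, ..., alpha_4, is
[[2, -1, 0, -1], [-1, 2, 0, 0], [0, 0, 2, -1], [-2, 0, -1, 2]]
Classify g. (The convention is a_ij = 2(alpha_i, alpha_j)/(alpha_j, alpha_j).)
The matrix has rank 4 with 2's on the diagonal. Reading the off-diagonal entries as Dynkin edges (a single edge where a_ij = a_ji = -1; a double or triple edge where a_ij * a_ji = 2 or 3), the diagram is a chain of 4 nodes with a double edge between the middle two (F_4). One simple-root ordering that puts it in standard form is (alpha_3, alpha_4, alpha_1, alpha_2). So the algebra is type F_4.

F_4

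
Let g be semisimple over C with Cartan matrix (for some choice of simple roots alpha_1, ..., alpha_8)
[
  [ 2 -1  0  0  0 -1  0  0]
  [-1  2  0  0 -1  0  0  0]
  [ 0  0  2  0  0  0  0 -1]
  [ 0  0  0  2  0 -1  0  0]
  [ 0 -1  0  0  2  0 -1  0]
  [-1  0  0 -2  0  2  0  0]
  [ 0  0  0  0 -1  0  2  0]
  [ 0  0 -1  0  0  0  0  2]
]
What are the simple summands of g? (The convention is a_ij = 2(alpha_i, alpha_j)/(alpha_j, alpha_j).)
The diagram associated to this matrix has two connected components: the simple roots {alpha_3, alpha_8} form a chain of 2 nodes with single edges (A_2), and {alpha_1, alpha_2, alpha_4, alpha_5, alpha_6, alpha_7} form a chain of 6 nodes with a double edge at one end; the terminal node there is the unique short simple root (B_6). A semisimple Lie algebra decomposes uniquely as the direct sum of simple ideals, one per connected component of its Dynkin diagram, so g ≅ A_2 ⊕ B_6 (dimension 8 + 78 = 86).

A2 + B6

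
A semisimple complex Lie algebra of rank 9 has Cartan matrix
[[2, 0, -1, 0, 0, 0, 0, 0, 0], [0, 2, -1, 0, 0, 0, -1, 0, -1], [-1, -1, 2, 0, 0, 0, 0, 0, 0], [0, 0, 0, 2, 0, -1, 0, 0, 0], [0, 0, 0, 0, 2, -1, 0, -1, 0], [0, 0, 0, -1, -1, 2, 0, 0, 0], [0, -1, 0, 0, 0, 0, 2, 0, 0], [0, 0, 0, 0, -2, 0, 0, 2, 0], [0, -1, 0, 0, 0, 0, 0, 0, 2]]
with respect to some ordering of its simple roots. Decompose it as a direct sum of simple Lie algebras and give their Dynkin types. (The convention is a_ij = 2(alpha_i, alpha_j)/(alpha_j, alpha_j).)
C_4 (sp(8)) ⊕ D_5 (so(10))

The diagram associated to this matrix has two connected components: the simple roots {alpha_4, alpha_5, alpha_6, alpha_8} form a chain of 4 nodes with a double edge at one end; the terminal node there is the unique long simple root (C_4), and {alpha_1, alpha_2, alpha_3, alpha_7, alpha_9} form a chain of 3 nodes with a fork of two nodes at one end (D_5). A semisimple Lie algebra decomposes uniquely as the direct sum of simple ideals, one per connected component of its Dynkin diagram, so g ≅ C_4 ⊕ D_5 (dimension 36 + 45 = 81).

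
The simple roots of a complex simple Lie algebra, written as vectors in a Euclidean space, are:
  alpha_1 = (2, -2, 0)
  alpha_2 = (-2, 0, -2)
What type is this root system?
A2

Compute the Cartan integers a_ij = 2(alpha_i, alpha_j)/(alpha_j, alpha_j); the resulting 2x2 Cartan matrix is
[[2, -1], [-1, 2]].
All simple roots have the same length, so the diagram is simply laced. The associated Dynkin diagram is a chain of 2 nodes with single edges (A_2), so the type is A_2 (the algebra sl(3)).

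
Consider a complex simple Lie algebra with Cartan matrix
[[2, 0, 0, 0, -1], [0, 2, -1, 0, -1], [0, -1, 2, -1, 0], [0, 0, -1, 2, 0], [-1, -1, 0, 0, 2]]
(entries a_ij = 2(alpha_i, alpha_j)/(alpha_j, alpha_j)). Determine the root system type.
The matrix has rank 5 with 2's on the diagonal. Reading the off-diagonal entries as Dynkin edges (a single edge where a_ij = a_ji = -1; a double or triple edge where a_ij * a_ji = 2 or 3), the diagram is a chain of 5 nodes with single edges (A_5). One simple-root ordering that puts it in standard form is (alpha_1, alpha_5, alpha_2, alpha_3, alpha_4). So the algebra is type A_5, i.e. sl(6).

type A_5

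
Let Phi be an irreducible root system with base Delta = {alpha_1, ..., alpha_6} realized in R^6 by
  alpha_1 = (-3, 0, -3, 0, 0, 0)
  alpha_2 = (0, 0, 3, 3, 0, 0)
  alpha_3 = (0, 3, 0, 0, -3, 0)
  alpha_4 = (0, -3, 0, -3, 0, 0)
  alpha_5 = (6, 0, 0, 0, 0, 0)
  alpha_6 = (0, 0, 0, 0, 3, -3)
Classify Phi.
Compute the Cartan integers a_ij = 2(alpha_i, alpha_j)/(alpha_j, alpha_j); the resulting 6x6 Cartan matrix is
[[2, -1, 0, 0, -1, 0], [-1, 2, 0, -1, 0, 0], [0, 0, 2, -1, 0, -1], [0, -1, -1, 2, 0, 0], [-2, 0, 0, 0, 2, 0], [0, 0, -1, 0, 0, 2]].
The roots have two lengths (squared-length ratio 2:1); the short ones are alpha_{1,2,3,4,6}. The associated Dynkin diagram is a chain of 6 nodes with a double edge at one end; the terminal node there is the unique long simple root (C_6), so the type is C_6 (the algebra sp(12)).

C6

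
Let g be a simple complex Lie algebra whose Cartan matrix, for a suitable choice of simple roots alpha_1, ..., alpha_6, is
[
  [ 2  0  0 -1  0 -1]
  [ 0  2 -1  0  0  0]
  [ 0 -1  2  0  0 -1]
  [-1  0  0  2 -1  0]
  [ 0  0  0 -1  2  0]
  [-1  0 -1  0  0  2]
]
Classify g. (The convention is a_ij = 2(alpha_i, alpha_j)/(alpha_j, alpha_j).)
The matrix has rank 6 with 2's on the diagonal. Reading the off-diagonal entries as Dynkin edges (a single edge where a_ij = a_ji = -1; a double or triple edge where a_ij * a_ji = 2 or 3), the diagram is a chain of 6 nodes with single edges (A_6). One simple-root ordering that puts it in standard form is (alpha_2, alpha_3, alpha_6, alpha_1, alpha_4, alpha_5). So the algebra is type A_6, i.e. sl(7).

type A_6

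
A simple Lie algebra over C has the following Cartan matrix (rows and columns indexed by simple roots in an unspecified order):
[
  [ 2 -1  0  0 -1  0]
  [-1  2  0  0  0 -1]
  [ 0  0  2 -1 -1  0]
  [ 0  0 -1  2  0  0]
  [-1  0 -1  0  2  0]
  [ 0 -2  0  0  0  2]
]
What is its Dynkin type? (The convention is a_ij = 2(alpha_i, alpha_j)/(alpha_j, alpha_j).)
type C_6

The matrix has rank 6 with 2's on the diagonal. Reading the off-diagonal entries as Dynkin edges (a single edge where a_ij = a_ji = -1; a double or triple edge where a_ij * a_ji = 2 or 3), the diagram is a chain of 6 nodes with a double edge at one end; the terminal node there is the unique long simple root (C_6). One simple-root ordering that puts it in standard form is (alpha_4, alpha_3, alpha_5, alpha_1, alpha_2, alpha_6). So the algebra is type C_6, i.e. sp(12).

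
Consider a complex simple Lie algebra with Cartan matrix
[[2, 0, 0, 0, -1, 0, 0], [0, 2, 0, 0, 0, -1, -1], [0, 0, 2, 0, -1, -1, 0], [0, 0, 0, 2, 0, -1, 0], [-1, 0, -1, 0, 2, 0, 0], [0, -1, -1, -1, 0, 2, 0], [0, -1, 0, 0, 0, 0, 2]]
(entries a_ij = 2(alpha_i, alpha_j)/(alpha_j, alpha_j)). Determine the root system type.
E7

The matrix has rank 7 with 2's on the diagonal. Reading the off-diagonal entries as Dynkin edges (a single edge where a_ij = a_ji = -1; a double or triple edge where a_ij * a_ji = 2 or 3), the diagram is a chain of 6 nodes with one extra node attached to the third node from one end (E_7). One simple-root ordering that puts it in standard form is (alpha_7, alpha_4, alpha_2, alpha_6, alpha_3, alpha_5, alpha_1). So the algebra is type E_7.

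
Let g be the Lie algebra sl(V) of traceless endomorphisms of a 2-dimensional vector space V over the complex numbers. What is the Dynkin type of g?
A_1

This is sl(2), which has dimension 2^2 - 1 = 3 and rank 2 - 1 = 1 (a Cartan subalgebra is the diagonal traceless matrices). In the classification of classical Lie algebras, the special linear algebra sl(n+1) has type A_n; here n = 1, so the Dynkin diagram is a chain of 1 nodes with single edges (A_1). Hence the type is A_1.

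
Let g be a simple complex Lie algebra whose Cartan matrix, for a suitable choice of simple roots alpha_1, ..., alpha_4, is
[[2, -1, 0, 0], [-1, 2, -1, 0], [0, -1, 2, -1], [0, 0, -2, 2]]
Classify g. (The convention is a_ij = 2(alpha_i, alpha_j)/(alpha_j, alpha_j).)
The matrix has rank 4 with 2's on the diagonal. Reading the off-diagonal entries as Dynkin edges (a single edge where a_ij = a_ji = -1; a double or triple edge where a_ij * a_ji = 2 or 3), the diagram is a chain of 4 nodes with a double edge at one end; the terminal node there is the unique long simple root (C_4). One simple-root ordering that puts it in standard form is (alpha_1, alpha_2, alpha_3, alpha_4). So the algebra is type C_4, i.e. sp(8).

C4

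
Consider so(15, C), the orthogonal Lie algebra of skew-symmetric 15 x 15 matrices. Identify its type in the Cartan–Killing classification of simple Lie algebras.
B_7 (so(15))

This is so(15) with 15 odd, which has dimension 15(15-1)/2 = 105 and rank (15-1)/2 = 7. In the classification of classical Lie algebras, the orthogonal algebra so(2n+1) in an odd number of variables has type B_n; here n = 7, so the Dynkin diagram is a chain of 7 nodes with a double edge at one end; the terminal node there is the unique short simple root (B_7). Hence the type is B_7.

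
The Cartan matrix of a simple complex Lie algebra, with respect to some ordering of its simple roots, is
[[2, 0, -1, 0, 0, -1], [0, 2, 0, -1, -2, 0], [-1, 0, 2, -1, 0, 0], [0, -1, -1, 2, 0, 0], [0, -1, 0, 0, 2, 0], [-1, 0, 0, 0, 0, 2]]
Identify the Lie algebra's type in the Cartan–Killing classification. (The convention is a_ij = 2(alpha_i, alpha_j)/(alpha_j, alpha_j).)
B6

The matrix has rank 6 with 2's on the diagonal. Reading the off-diagonal entries as Dynkin edges (a single edge where a_ij = a_ji = -1; a double or triple edge where a_ij * a_ji = 2 or 3), the diagram is a chain of 6 nodes with a double edge at one end; the terminal node there is the unique short simple root (B_6). One simple-root ordering that puts it in standard form is (alpha_6, alpha_1, alpha_3, alpha_4, alpha_2, alpha_5). So the algebra is type B_6, i.e. so(13).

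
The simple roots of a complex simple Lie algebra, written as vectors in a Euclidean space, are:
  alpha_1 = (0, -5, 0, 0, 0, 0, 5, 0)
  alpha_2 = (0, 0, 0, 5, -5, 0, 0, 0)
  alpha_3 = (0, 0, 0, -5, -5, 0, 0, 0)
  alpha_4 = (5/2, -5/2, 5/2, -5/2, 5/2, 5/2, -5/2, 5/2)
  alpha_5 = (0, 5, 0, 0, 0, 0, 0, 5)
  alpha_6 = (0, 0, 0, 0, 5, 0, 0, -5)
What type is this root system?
E_6

Compute the Cartan integers a_ij = 2(alpha_i, alpha_j)/(alpha_j, alpha_j); the resulting 6x6 Cartan matrix is
[[2, 0, 0, 0, -1, 0], [0, 2, 0, -1, 0, -1], [0, 0, 2, 0, 0, -1], [0, -1, 0, 2, 0, 0], [-1, 0, 0, 0, 2, -1], [0, -1, -1, 0, -1, 2]].
All simple roots have the same length, so the diagram is simply laced. The associated Dynkin diagram is a chain of 5 nodes with one extra node attached to the third node from one end (E_6), so the type is E_6.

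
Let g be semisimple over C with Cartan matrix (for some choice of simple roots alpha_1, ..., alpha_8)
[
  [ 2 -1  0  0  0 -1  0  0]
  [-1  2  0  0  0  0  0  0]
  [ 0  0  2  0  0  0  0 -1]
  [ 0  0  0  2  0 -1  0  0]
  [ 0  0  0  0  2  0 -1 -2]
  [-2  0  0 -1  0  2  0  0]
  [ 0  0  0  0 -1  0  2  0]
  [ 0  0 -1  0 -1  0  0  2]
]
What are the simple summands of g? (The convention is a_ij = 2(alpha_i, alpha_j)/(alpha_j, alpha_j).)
The diagram associated to this matrix has two connected components: the simple roots {alpha_1, alpha_2, alpha_4, alpha_6} form a chain of 4 nodes with a double edge between the middle two (F_4), and {alpha_3, alpha_5, alpha_7, alpha_8} form a chain of 4 nodes with a double edge between the middle two (F_4). A semisimple Lie algebra decomposes uniquely as the direct sum of simple ideals, one per connected component of its Dynkin diagram, so g ≅ F_4 ⊕ F_4 (dimension 52 + 52 = 104).

type F_4 ⊕ type F_4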